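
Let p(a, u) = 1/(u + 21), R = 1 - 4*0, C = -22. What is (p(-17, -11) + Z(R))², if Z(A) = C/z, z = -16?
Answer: 3481/1600 ≈ 2.1756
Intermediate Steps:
R = 1 (R = 1 + 0 = 1)
p(a, u) = 1/(21 + u)
Z(A) = 11/8 (Z(A) = -22/(-16) = -22*(-1/16) = 11/8)
(p(-17, -11) + Z(R))² = (1/(21 - 11) + 11/8)² = (1/10 + 11/8)² = (⅒ + 11/8)² = (59/40)² = 3481/1600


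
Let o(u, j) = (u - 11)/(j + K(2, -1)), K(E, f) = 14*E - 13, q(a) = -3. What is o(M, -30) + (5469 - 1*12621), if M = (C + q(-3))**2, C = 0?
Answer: -107278/15 ≈ -7151.9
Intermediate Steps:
K(E, f) = -13 + 14*E
M = 9 (M = (0 - 3)**2 = (-3)**2 = 9)
o(u, j) = (-11 + u)/(15 + j) (o(u, j) = (u - 11)/(j + (-13 + 14*2)) = (-11 + u)/(j + (-13 + 28)) = (-11 + u)/(j + 15) = (-11 + u)/(15 + j))
o(M, -30) + (5469 - 1*12621) = (-11 + 9)/(15 - 30) + (5469 - 1*12621) = -2/(-15) + (5469 - 12621) = -1/15*(-2) - 7152 = 2/15 - 7152 = -107278/15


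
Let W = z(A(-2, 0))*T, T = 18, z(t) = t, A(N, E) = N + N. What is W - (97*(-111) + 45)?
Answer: 10650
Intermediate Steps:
A(N, E) = 2*N
W = -72 (W = (2*(-2))*18 = -4*18 = -72)
W - (97*(-111) + 45) = -72 - (97*(-111) + 45) = -72 - (-10767 + 45) = -72 - 1*(-10722) = -72 + 10722 = 10650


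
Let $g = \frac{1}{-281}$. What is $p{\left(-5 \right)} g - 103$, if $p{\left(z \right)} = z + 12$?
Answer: $- \frac{28950}{281} \approx -103.02$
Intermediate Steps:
$p{\left(z \right)} = 12 + z$
$g = - \frac{1}{281} \approx -0.0035587$
$p{\left(-5 \right)} g - 103 = \left(12 - 5\right) \left(- \frac{1}{281}\right) - 103 = 7 \left(- \frac{1}{281}\right) - 103 = - \frac{7}{281} - 103 = - \frac{28950}{281}$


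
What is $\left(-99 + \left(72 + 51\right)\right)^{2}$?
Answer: $576$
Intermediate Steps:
$\left(-99 + \left(72 + 51\right)\right)^{2} = \left(-99 + 123\right)^{2} = 24^{2} = 576$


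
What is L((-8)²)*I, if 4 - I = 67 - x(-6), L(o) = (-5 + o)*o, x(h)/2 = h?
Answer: -283200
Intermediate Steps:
x(h) = 2*h
L(o) = o*(-5 + o)
I = -75 (I = 4 - (67 - 2*(-6)) = 4 - (67 - 1*(-12)) = 4 - (67 + 12) = 4 - 1*79 = 4 - 79 = -75)
L((-8)²)*I = ((-8)²*(-5 + (-8)²))*(-75) = (64*(-5 + 64))*(-75) = (64*59)*(-75) = 3776*(-75) = -283200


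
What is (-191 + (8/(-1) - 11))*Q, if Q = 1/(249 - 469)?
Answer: 21/22 ≈ 0.95455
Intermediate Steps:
Q = -1/220 (Q = 1/(-220) = -1/220 ≈ -0.0045455)
(-191 + (8/(-1) - 11))*Q = (-191 + (8/(-1) - 11))*(-1/220) = (-191 + (8*(-1) - 11))*(-1/220) = (-191 + (-8 - 11))*(-1/220) = (-191 - 19)*(-1/220) = -210*(-1/220) = 21/22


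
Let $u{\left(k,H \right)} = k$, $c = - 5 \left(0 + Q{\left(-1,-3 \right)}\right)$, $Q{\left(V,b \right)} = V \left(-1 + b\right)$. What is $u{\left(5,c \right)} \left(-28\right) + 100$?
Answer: $-40$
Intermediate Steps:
$c = -20$ ($c = - 5 \left(0 - \left(-1 - 3\right)\right) = - 5 \left(0 - -4\right) = - 5 \left(0 + 4\right) = \left(-5\right) 4 = -20$)
$u{\left(5,c \right)} \left(-28\right) + 100 = 5 \left(-28\right) + 100 = -140 + 100 = -40$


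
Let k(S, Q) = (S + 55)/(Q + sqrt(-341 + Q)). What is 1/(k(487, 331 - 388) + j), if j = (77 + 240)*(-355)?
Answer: -410446039/46193021948919 + 542*I*sqrt(398)/46193021948919 ≈ -8.8855e-6 + 2.3408e-10*I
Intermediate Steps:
j = -112535 (j = 317*(-355) = -112535)
k(S, Q) = (55 + S)/(Q + sqrt(-341 + Q))
1/(k(487, 331 - 388) + j) = 1/((55 + 487)/((331 - 388) + sqrt(-341 + (331 - 388))) - 112535) = 1/(542/(-57 + sqrt(-341 - 57)) - 112535) = 1/(542/(-57 + sqrt(-398)) - 112535) = 1/(542/(-57 + I*sqrt(398)) - 112535) = 1/(-112535 + 542/(-57 + I*sqrt(398)))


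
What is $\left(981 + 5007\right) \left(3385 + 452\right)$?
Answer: $22975956$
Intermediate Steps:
$\left(981 + 5007\right) \left(3385 + 452\right) = 5988 \cdot 3837 = 22975956$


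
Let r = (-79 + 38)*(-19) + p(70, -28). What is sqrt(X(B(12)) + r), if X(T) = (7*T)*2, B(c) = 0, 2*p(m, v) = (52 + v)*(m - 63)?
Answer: sqrt(863) ≈ 29.377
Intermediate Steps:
p(m, v) = (-63 + m)*(52 + v)/2 (p(m, v) = ((52 + v)*(m - 63))/2 = ((52 + v)*(-63 + m))/2 = ((-63 + m)*(52 + v))/2 = (-63 + m)*(52 + v)/2)
r = 863 (r = (-79 + 38)*(-19) + (-1638 + 26*70 - 63/2*(-28) + (1/2)*70*(-28)) = -41*(-19) + (-1638 + 1820 + 882 - 980) = 779 + 84 = 863)
X(T) = 14*T
sqrt(X(B(12)) + r) = sqrt(14*0 + 863) = sqrt(0 + 863) = sqrt(863)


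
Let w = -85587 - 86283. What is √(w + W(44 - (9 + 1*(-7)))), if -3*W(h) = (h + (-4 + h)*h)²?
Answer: I*√1066218 ≈ 1032.6*I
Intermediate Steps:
W(h) = -(h + h*(-4 + h))²/3 (W(h) = -(h + (-4 + h)*h)²/3 = -(h + h*(-4 + h))²/3)
w = -171870
√(w + W(44 - (9 + 1*(-7)))) = √(-171870 - (44 - (9 + 1*(-7)))²*(-3 + (44 - (9 + 1*(-7))))²/3) = √(-171870 - (44 - (9 - 7))²*(-3 + (44 - (9 - 7)))²/3) = √(-171870 - (44 - 1*2)²*(-3 + (44 - 1*2))²/3) = √(-171870 - (44 - 2)²*(-3 + (44 - 2))²/3) = √(-171870 - ⅓*42²*(-3 + 42)²) = √(-171870 - ⅓*1764*39²) = √(-171870 - ⅓*1764*1521) = √(-171870 - 894348) = √(-1066218) = I*√1066218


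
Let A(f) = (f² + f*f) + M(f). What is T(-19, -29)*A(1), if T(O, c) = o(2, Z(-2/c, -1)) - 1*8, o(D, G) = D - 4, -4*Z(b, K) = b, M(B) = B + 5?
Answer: -80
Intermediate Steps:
M(B) = 5 + B
Z(b, K) = -b/4
o(D, G) = -4 + D
T(O, c) = -10 (T(O, c) = (-4 + 2) - 1*8 = -2 - 8 = -10)
A(f) = 5 + f + 2*f² (A(f) = (f² + f*f) + (5 + f) = (f² + f²) + (5 + f) = 2*f² + (5 + f) = 5 + f + 2*f²)
T(-19, -29)*A(1) = -10*(5 + 1 + 2*1²) = -10*(5 + 1 + 2*1) = -10*(5 + 1 + 2) = -10*8 = -80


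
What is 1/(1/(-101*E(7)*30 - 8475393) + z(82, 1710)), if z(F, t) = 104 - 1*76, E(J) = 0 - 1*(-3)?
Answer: 8484483/237565523 ≈ 0.035714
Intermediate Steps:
E(J) = 3 (E(J) = 0 + 3 = 3)
z(F, t) = 28 (z(F, t) = 104 - 76 = 28)
1/(1/(-101*E(7)*30 - 8475393) + z(82, 1710)) = 1/(1/(-101*3*30 - 8475393) + 28) = 1/(1/(-303*30 - 8475393) + 28) = 1/(1/(-9090 - 8475393) + 28) = 1/(1/(-8484483) + 28) = 1/(-1/8484483 + 28) = 1/(237565523/8484483) = 8484483/237565523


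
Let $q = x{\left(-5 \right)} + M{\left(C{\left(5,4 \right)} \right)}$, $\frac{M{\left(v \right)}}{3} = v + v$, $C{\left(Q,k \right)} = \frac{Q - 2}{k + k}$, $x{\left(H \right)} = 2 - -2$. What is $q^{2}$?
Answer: $\frac{625}{16} \approx 39.063$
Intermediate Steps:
$x{\left(H \right)} = 4$ ($x{\left(H \right)} = 2 + 2 = 4$)
$C{\left(Q,k \right)} = \frac{-2 + Q}{2 k}$
$M{\left(v \right)} = 6 v$ ($M{\left(v \right)} = 3 \left(v + v\right) = 3 \cdot 2 v = 6 v$)
$q = \frac{25}{4}$ ($q = 4 + 6 \frac{-2 + 5}{2 \cdot 4} = 4 + 6 \cdot \frac{1}{2} \cdot \frac{1}{4} \cdot 3 = 4 + 6 \cdot \frac{3}{8} = 4 + \frac{9}{4} = \frac{25}{4} \approx 6.25$)
$q^{2} = \left(\frac{25}{4}\right)^{2} = \frac{625}{16}$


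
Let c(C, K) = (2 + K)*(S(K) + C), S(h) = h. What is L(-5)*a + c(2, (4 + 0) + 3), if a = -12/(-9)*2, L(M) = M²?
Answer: 443/3 ≈ 147.67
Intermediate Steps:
c(C, K) = (2 + K)*(C + K) (c(C, K) = (2 + K)*(K + C) = (2 + K)*(C + K))
a = 8/3 (a = -12*(-⅑)*2 = (4/3)*2 = 8/3 ≈ 2.6667)
L(-5)*a + c(2, (4 + 0) + 3) = (-5)²*(8/3) + (((4 + 0) + 3)² + 2*2 + 2*((4 + 0) + 3) + 2*((4 + 0) + 3)) = 25*(8/3) + ((4 + 3)² + 4 + 2*(4 + 3) + 2*(4 + 3)) = 200/3 + (7² + 4 + 2*7 + 2*7) = 200/3 + (49 + 4 + 14 + 14) = 200/3 + 81 = 443/3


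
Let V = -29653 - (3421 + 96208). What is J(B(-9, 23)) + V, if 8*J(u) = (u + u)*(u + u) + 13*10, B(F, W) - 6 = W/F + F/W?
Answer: -22154833639/171396 ≈ -1.2926e+5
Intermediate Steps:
B(F, W) = 6 + F/W + W/F (B(F, W) = 6 + (W/F + F/W) = 6 + (F/W + W/F) = 6 + F/W + W/F)
V = -129282 (V = -29653 - 1*99629 = -29653 - 99629 = -129282)
J(u) = 65/4 + u²/2 (J(u) = ((u + u)*(u + u) + 13*10)/8 = ((2*u)*(2*u) + 130)/8 = (4*u² + 130)/8 = (130 + 4*u²)/8 = 65/4 + u²/2)
J(B(-9, 23)) + V = (65/4 + (6 - 9/23 + 23/(-9))²/2) - 129282 = (65/4 + (6 - 9*1/23 + 23*(-⅑))²/2) - 129282 = (65/4 + (6 - 9/23 - 23/9)²/2) - 129282 = (65/4 + (632/207)²/2) - 129282 = (65/4 + (½)*(399424/42849)) - 129282 = (65/4 + 199712/42849) - 129282 = 3584033/171396 - 129282 = -22154833639/171396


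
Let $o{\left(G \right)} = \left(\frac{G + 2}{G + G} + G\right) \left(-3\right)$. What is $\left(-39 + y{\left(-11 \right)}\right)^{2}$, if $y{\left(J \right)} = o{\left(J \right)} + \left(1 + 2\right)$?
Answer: $\frac{8649}{484} \approx 17.87$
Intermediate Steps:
$o{\left(G \right)} = - 3 G - \frac{3 \left(2 + G\right)}{2 G}$ ($o{\left(G \right)} = \left(\frac{2 + G}{2 G} + G\right) \left(-3\right) = \left(G + \frac{2 + G}{2 G}\right) \left(-3\right) = - 3 G - \frac{3 \left(2 + G\right)}{2 G}$)
$y{\left(J \right)} = \frac{3}{2} - 3 J - \frac{3}{J}$ ($y{\left(J \right)} = \left(- \frac{3}{2} - 3 J - \frac{3}{J}\right) + \left(1 + 2\right) = \left(- \frac{3}{2} - 3 J - \frac{3}{J}\right) + 3 = \frac{3}{2} - 3 J - \frac{3}{J}$)
$\left(-39 + y{\left(-11 \right)}\right)^{2} = \left(-39 - \left(- \frac{69}{2} - \frac{3}{11}\right)\right)^{2} = \left(-39 + \left(\frac{3}{2} + 33 - - \frac{3}{11}\right)\right)^{2} = \left(-39 + \left(\frac{3}{2} + 33 + \frac{3}{11}\right)\right)^{2} = \left(-39 + \frac{765}{22}\right)^{2} = \left(- \frac{93}{22}\right)^{2} = \frac{8649}{484}$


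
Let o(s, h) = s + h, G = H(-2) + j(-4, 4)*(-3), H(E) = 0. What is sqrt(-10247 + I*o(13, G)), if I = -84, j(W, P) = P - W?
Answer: I*sqrt(9323) ≈ 96.556*I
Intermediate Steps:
G = -24 (G = 0 + (4 - 1*(-4))*(-3) = 0 + (4 + 4)*(-3) = 0 + 8*(-3) = 0 - 24 = -24)
o(s, h) = h + s
sqrt(-10247 + I*o(13, G)) = sqrt(-10247 - 84*(-24 + 13)) = sqrt(-10247 - 84*(-11)) = sqrt(-10247 + 924) = sqrt(-9323) = I*sqrt(9323)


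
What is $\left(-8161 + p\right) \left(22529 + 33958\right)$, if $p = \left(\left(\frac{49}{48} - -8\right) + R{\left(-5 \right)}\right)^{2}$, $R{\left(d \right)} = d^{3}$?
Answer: $\frac{229498113805}{768} \approx 2.9883 \cdot 10^{8}$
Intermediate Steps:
$p = \frac{30991489}{2304}$ ($p = \left(\left(\frac{49}{48} - -8\right) + \left(-5\right)^{3}\right)^{2} = \left(\left(49 \cdot \frac{1}{48} + 8\right) - 125\right)^{2} = \left(\left(\frac{49}{48} + 8\right) - 125\right)^{2} = \left(\frac{433}{48} - 125\right)^{2} = \left(- \frac{5567}{48}\right)^{2} = \frac{30991489}{2304} \approx 13451.0$)
$\left(-8161 + p\right) \left(22529 + 33958\right) = \left(-8161 + \frac{30991489}{2304}\right) \left(22529 + 33958\right) = \frac{12188545}{2304} \cdot 56487 = \frac{229498113805}{768}$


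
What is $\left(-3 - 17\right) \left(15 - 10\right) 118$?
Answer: $-11800$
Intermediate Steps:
$\left(-3 - 17\right) \left(15 - 10\right) 118 = \left(-20\right) 5 \cdot 118 = \left(-100\right) 118 = -11800$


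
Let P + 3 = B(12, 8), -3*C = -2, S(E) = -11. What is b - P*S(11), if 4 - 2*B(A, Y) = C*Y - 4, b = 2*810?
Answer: 4805/3 ≈ 1601.7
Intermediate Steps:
C = ⅔ (C = -⅓*(-2) = ⅔ ≈ 0.66667)
b = 1620
B(A, Y) = 4 - Y/3 (B(A, Y) = 2 - (2*Y/3 - 4)/2 = 2 - (-4 + 2*Y/3)/2 = 2 + (2 - Y/3) = 4 - Y/3)
P = -5/3 (P = -3 + (4 - ⅓*8) = -3 + (4 - 8/3) = -3 + 4/3 = -5/3 ≈ -1.6667)
b - P*S(11) = 1620 - (-5)*(-11)/3 = 1620 - 1*55/3 = 1620 - 55/3 = 4805/3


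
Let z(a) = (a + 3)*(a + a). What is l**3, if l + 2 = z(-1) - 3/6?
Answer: -2197/8 ≈ -274.63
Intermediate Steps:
z(a) = 2*a*(3 + a) (z(a) = (3 + a)*(2*a) = 2*a*(3 + a))
l = -13/2 (l = -2 + (2*(-1)*(3 - 1) - 3/6) = -2 + (2*(-1)*2 - 3*1/6) = -2 + (-4 - 1/2) = -2 - 9/2 = -13/2 ≈ -6.5000)
l**3 = (-13/2)**3 = -2197/8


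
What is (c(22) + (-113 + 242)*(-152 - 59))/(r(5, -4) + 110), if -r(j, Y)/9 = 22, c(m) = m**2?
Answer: 26735/88 ≈ 303.81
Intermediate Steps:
r(j, Y) = -198 (r(j, Y) = -9*22 = -198)
(c(22) + (-113 + 242)*(-152 - 59))/(r(5, -4) + 110) = (22**2 + (-113 + 242)*(-152 - 59))/(-198 + 110) = (484 + 129*(-211))/(-88) = (484 - 27219)*(-1/88) = -26735*(-1/88) = 26735/88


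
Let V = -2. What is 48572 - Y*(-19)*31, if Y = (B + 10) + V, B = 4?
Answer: 55640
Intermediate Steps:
Y = 12 (Y = (4 + 10) - 2 = 14 - 2 = 12)
48572 - Y*(-19)*31 = 48572 - 12*(-19)*31 = 48572 - (-228)*31 = 48572 - 1*(-7068) = 48572 + 7068 = 55640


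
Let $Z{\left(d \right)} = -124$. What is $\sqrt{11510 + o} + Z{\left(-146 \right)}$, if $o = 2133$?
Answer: $-124 + \sqrt{13643} \approx -7.1967$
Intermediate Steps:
$\sqrt{11510 + o} + Z{\left(-146 \right)} = \sqrt{11510 + 2133} - 124 = \sqrt{13643} - 124 = -124 + \sqrt{13643}$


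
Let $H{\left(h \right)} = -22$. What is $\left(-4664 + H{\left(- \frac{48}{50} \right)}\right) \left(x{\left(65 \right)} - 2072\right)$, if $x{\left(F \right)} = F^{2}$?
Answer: $-10088958$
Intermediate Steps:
$\left(-4664 + H{\left(- \frac{48}{50} \right)}\right) \left(x{\left(65 \right)} - 2072\right) = \left(-4664 - 22\right) \left(65^{2} - 2072\right) = - 4686 \left(4225 - 2072\right) = \left(-4686\right) 2153 = -10088958$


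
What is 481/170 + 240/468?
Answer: 22159/6630 ≈ 3.3422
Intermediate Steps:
481/170 + 240/468 = 481*(1/170) + 240*(1/468) = 481/170 + 20/39 = 22159/6630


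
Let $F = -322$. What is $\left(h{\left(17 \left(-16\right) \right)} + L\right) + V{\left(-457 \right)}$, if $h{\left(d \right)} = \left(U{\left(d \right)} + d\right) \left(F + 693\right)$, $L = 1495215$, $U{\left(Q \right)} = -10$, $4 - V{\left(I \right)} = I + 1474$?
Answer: $1389580$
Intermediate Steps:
$V{\left(I \right)} = -1470 - I$ ($V{\left(I \right)} = 4 - \left(I + 1474\right) = 4 - \left(1474 + I\right) = -1470 - I$)
$h{\left(d \right)} = -3710 + 371 d$ ($h{\left(d \right)} = \left(-10 + d\right) \left(-322 + 693\right) = \left(-10 + d\right) 371 = -3710 + 371 d$)
$\left(h{\left(17 \left(-16\right) \right)} + L\right) + V{\left(-457 \right)} = \left(\left(-3710 + 371 \cdot 17 \left(-16\right)\right) + 1495215\right) - 1013 = \left(\left(-3710 + 371 \left(-272\right)\right) + 1495215\right) + \left(-1470 + 457\right) = \left(\left(-3710 - 100912\right) + 1495215\right) - 1013 = \left(-104622 + 1495215\right) - 1013 = 1390593 - 1013 = 1389580$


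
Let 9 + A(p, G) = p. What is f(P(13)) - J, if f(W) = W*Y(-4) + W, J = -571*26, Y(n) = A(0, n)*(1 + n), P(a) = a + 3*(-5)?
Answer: 14790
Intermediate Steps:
A(p, G) = -9 + p
P(a) = -15 + a (P(a) = a - 15 = -15 + a)
Y(n) = -9 - 9*n (Y(n) = (-9 + 0)*(1 + n) = -9*(1 + n) = -9 - 9*n)
J = -14846
f(W) = 28*W (f(W) = W*(-9 - 9*(-4)) + W = W*(-9 + 36) + W = W*27 + W = 27*W + W = 28*W)
f(P(13)) - J = 28*(-15 + 13) - 1*(-14846) = 28*(-2) + 14846 = -56 + 14846 = 14790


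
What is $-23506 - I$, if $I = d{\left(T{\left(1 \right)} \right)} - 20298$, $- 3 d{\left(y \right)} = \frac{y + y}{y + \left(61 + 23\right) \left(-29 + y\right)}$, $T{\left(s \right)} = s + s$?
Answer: $- \frac{10903994}{3399} \approx -3208.0$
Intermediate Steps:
$T{\left(s \right)} = 2 s$
$d{\left(y \right)} = - \frac{2 y}{3 \left(-2436 + 85 y\right)}$ ($d{\left(y \right)} = - \frac{\left(y + y\right) \frac{1}{y + \left(61 + 23\right) \left(-29 + y\right)}}{3} = - \frac{2 y \frac{1}{y + 84 \left(-29 + y\right)}}{3} = - \frac{2 y \frac{1}{y + \left(-2436 + 84 y\right)}}{3} = - \frac{2 y \frac{1}{-2436 + 85 y}}{3} = - \frac{2 y}{3 \left(-2436 + 85 y\right)}$)
$I = - \frac{68992900}{3399}$ ($I = - \frac{2 \cdot 2 \cdot 1}{-7308 + 255 \cdot 2 \cdot 1} - 20298 = \left(-2\right) 2 \frac{1}{-7308 + 255 \cdot 2} - 20298 = \left(-2\right) 2 \frac{1}{-7308 + 510} - 20298 = \left(-2\right) 2 \frac{1}{-6798} - 20298 = \left(-2\right) 2 \left(- \frac{1}{6798}\right) - 20298 = \frac{2}{3399} - 20298 = - \frac{68992900}{3399} \approx -20298.0$)
$-23506 - I = -23506 - - \frac{68992900}{3399} = -23506 + \frac{68992900}{3399} = - \frac{10903994}{3399}$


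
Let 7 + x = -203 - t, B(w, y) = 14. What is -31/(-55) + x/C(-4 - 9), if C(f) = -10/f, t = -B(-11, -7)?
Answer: -13983/55 ≈ -254.24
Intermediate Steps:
t = -14 (t = -1*14 = -14)
x = -196 (x = -7 + (-203 - 1*(-14)) = -7 + (-203 + 14) = -7 - 189 = -196)
-31/(-55) + x/C(-4 - 9) = -31/(-55) - 196/((-10/(-4 - 9))) = -31*(-1/55) - 196/((-10/(-13))) = 31/55 - 196/((-10*(-1/13))) = 31/55 - 196/10/13 = 31/55 - 196*13/10 = 31/55 - 1274/5 = -13983/55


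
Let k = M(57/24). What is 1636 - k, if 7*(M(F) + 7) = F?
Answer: 91989/56 ≈ 1642.7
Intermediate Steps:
M(F) = -7 + F/7
k = -373/56 (k = -7 + (57/24)/7 = -7 + (57*(1/24))/7 = -7 + (⅐)*(19/8) = -7 + 19/56 = -373/56 ≈ -6.6607)
1636 - k = 1636 - 1*(-373/56) = 1636 + 373/56 = 91989/56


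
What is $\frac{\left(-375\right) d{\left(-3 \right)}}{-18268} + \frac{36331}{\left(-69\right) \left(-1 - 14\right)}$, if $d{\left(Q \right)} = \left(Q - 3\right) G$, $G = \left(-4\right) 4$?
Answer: $\frac{175238677}{4726845} \approx 37.073$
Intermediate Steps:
$G = -16$
$d{\left(Q \right)} = 48 - 16 Q$ ($d{\left(Q \right)} = \left(Q - 3\right) \left(-16\right) = \left(-3 + Q\right) \left(-16\right) = 48 - 16 Q$)
$\frac{\left(-375\right) d{\left(-3 \right)}}{-18268} + \frac{36331}{\left(-69\right) \left(-1 - 14\right)} = \frac{\left(-375\right) \left(48 - -48\right)}{-18268} + \frac{36331}{\left(-69\right) \left(-1 - 14\right)} = - 375 \left(48 + 48\right) \left(- \frac{1}{18268}\right) + \frac{36331}{\left(-69\right) \left(-15\right)} = \left(-375\right) 96 \left(- \frac{1}{18268}\right) + \frac{36331}{1035} = \left(-36000\right) \left(- \frac{1}{18268}\right) + 36331 \cdot \frac{1}{1035} = \frac{9000}{4567} + \frac{36331}{1035} = \frac{175238677}{4726845}$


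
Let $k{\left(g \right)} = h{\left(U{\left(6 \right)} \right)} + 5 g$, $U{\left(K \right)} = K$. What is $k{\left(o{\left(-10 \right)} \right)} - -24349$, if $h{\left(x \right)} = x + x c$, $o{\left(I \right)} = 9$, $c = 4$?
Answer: $24424$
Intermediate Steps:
$h{\left(x \right)} = 5 x$ ($h{\left(x \right)} = x + x 4 = x + 4 x = 5 x$)
$k{\left(g \right)} = 30 + 5 g$ ($k{\left(g \right)} = 5 \cdot 6 + 5 g = 30 + 5 g$)
$k{\left(o{\left(-10 \right)} \right)} - -24349 = \left(30 + 5 \cdot 9\right) - -24349 = \left(30 + 45\right) + 24349 = 75 + 24349 = 24424$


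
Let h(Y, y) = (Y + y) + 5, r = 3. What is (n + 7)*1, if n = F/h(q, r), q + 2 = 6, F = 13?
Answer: 97/12 ≈ 8.0833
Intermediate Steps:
q = 4 (q = -2 + 6 = 4)
h(Y, y) = 5 + Y + y
n = 13/12 (n = 13/(5 + 4 + 3) = 13/12 ≈ 1.0833)
(n + 7)*1 = (13/12 + 7)*1 = (97/12)*1 = 97/12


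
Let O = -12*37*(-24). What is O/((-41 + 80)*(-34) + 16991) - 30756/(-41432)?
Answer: 230823033/162258070 ≈ 1.4226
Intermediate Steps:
O = 10656 (O = -444*(-24) = 10656)
O/((-41 + 80)*(-34) + 16991) - 30756/(-41432) = 10656/((-41 + 80)*(-34) + 16991) - 30756/(-41432) = 10656/(39*(-34) + 16991) - 30756*(-1/41432) = 10656/(-1326 + 16991) + 7689/10358 = 10656/15665 + 7689/10358 = 230823033/162258070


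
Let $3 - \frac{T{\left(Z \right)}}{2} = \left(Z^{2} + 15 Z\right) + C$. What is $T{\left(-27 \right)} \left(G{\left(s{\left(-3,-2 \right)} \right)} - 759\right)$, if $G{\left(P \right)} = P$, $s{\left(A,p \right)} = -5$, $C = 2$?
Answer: $493544$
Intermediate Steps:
$T{\left(Z \right)} = 2 - 30 Z - 2 Z^{2}$ ($T{\left(Z \right)} = 6 - 2 \left(\left(Z^{2} + 15 Z\right) + 2\right) = 6 - 2 \left(2 + Z^{2} + 15 Z\right) = 6 - \left(4 + 2 Z^{2} + 30 Z\right) = 2 - 30 Z - 2 Z^{2}$)
$T{\left(-27 \right)} \left(G{\left(s{\left(-3,-2 \right)} \right)} - 759\right) = \left(2 - -810 - 2 \left(-27\right)^{2}\right) \left(-5 - 759\right) = \left(2 + 810 - 1458\right) \left(-764\right) = \left(-646\right) \left(-764\right) = 493544$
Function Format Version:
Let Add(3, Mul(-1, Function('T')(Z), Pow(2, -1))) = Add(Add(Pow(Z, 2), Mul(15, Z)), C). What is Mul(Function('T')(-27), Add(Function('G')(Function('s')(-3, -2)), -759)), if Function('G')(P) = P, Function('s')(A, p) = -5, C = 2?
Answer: 493544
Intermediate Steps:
Function('T')(Z) = Add(2, Mul(-30, Z), Mul(-2, Pow(Z, 2))) (Function('T')(Z) = Add(6, Mul(-2, Add(Add(Pow(Z, 2), Mul(15, Z)), 2))) = Add(6, Mul(-2, Add(2, Pow(Z, 2), Mul(15, Z)))) = Add(6, Add(-4, Mul(-30, Z), Mul(-2, Pow(Z, 2)))) = Add(2, Mul(-30, Z), Mul(-2, Pow(Z, 2))))
Mul(Function('T')(-27), Add(Function('G')(Function('s')(-3, -2)), -759)) = Mul(Add(2, Mul(-30, -27), Mul(-2, Pow(-27, 2))), Add(-5, -759)) = Mul(Add(2, 810, Mul(-2, 729)), -764) = Mul(Add(2, 810, -1458), -764) = Mul(-646, -764) = 493544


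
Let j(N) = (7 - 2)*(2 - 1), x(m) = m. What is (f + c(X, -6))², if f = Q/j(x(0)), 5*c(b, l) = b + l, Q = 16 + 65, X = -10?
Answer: 169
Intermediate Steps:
j(N) = 5 (j(N) = 5*1 = 5)
Q = 81
c(b, l) = b/5 + l/5 (c(b, l) = (b + l)/5 = b/5 + l/5)
f = 81/5 ≈ 16.200
(f + c(X, -6))² = (81/5 + ((⅕)*(-10) + (⅕)*(-6)))² = (81/5 + (-2 - 6/5))² = (81/5 - 16/5)² = 13² = 169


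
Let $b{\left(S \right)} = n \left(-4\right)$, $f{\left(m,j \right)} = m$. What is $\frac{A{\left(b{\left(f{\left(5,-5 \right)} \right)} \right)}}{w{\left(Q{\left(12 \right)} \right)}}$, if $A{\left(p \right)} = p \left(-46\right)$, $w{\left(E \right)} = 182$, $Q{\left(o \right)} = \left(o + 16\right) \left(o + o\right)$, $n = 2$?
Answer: $\frac{184}{91} \approx 2.022$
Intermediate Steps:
$Q{\left(o \right)} = 2 o \left(16 + o\right)$ ($Q{\left(o \right)} = \left(16 + o\right) 2 o = 2 o \left(16 + o\right)$)
$b{\left(S \right)} = -8$ ($b{\left(S \right)} = 2 \left(-4\right) = -8$)
$A{\left(p \right)} = - 46 p$
$\frac{A{\left(b{\left(f{\left(5,-5 \right)} \right)} \right)}}{w{\left(Q{\left(12 \right)} \right)}} = \frac{\left(-46\right) \left(-8\right)}{182} = 368 \cdot \frac{1}{182} = \frac{184}{91}$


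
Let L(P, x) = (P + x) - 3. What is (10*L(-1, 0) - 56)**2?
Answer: 9216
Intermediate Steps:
L(P, x) = -3 + P + x
(10*L(-1, 0) - 56)**2 = (10*(-3 - 1 + 0) - 56)**2 = (10*(-4) - 56)**2 = (-40 - 56)**2 = (-96)**2 = 9216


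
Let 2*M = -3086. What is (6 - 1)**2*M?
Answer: -38575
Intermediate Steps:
M = -1543 (M = (1/2)*(-3086) = -1543)
(6 - 1)**2*M = (6 - 1)**2*(-1543) = 5**2*(-1543) = 25*(-1543) = -38575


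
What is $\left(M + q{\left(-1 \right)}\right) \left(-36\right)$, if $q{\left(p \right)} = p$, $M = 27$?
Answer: $-936$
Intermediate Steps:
$\left(M + q{\left(-1 \right)}\right) \left(-36\right) = \left(27 - 1\right) \left(-36\right) = 26 \left(-36\right) = -936$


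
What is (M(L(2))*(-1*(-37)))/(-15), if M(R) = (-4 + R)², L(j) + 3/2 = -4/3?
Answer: -62197/540 ≈ -115.18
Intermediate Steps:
L(j) = -17/6 (L(j) = -3/2 - 4/3 = -17/6)
(M(L(2))*(-1*(-37)))/(-15) = ((-4 - 17/6)²*(-1*(-37)))/(-15) = ((-41/6)²*37)*(-1/15) = ((1681/36)*37)*(-1/15) = (62197/36)*(-1/15) = -62197/540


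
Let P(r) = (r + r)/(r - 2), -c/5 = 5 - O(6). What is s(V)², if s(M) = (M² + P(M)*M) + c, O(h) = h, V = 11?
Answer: 1893376/81 ≈ 23375.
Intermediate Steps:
c = 5 (c = -5*(5 - 1*6) = -5*(5 - 6) = -5*(-1) = 5)
P(r) = 2*r/(-2 + r) (P(r) = (2*r)/(-2 + r) = 2*r/(-2 + r))
s(M) = 5 + M² + 2*M²/(-2 + M) (s(M) = (M² + (2*M/(-2 + M))*M) + 5 = (M² + 2*M²/(-2 + M)) + 5 = 5 + M² + 2*M²/(-2 + M))
s(V)² = ((-10 + 11³ + 5*11)/(-2 + 11))² = ((-10 + 1331 + 55)/9)² = ((⅑)*1376)² = (1376/9)² = 1893376/81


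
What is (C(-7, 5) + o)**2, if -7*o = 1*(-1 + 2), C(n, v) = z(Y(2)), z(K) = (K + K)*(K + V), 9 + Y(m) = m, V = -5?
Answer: 1380625/49 ≈ 28176.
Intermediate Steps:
Y(m) = -9 + m
z(K) = 2*K*(-5 + K) (z(K) = (K + K)*(K - 5) = (2*K)*(-5 + K) = 2*K*(-5 + K))
C(n, v) = 168 (C(n, v) = 2*(-9 + 2)*(-5 + (-9 + 2)) = 2*(-7)*(-5 - 7) = 2*(-7)*(-12) = 168)
o = -1/7 (o = -(-1 + 2)/7 = -1/7 ≈ -0.14286)
(C(-7, 5) + o)**2 = (168 - 1/7)**2 = (1175/7)**2 = 1380625/49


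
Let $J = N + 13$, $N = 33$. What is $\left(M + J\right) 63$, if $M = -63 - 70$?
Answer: $-5481$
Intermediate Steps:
$M = -133$ ($M = -63 - 70 = -133$)
$J = 46$ ($J = 33 + 13 = 46$)
$\left(M + J\right) 63 = \left(-133 + 46\right) 63 = \left(-87\right) 63 = -5481$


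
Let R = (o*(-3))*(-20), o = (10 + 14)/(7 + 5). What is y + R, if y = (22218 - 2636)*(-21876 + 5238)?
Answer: -325805196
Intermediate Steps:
o = 2 (o = 24/12 = 24*(1/12) = 2)
R = 120 (R = (2*(-3))*(-20) = -6*(-20) = 120)
y = -325805316 (y = 19582*(-16638) = -325805316)
y + R = -325805316 + 120 = -325805196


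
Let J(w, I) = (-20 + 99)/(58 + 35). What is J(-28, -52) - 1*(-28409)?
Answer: 2642116/93 ≈ 28410.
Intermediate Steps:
J(w, I) = 79/93
J(-28, -52) - 1*(-28409) = 79/93 - 1*(-28409) = 79/93 + 28409 = 2642116/93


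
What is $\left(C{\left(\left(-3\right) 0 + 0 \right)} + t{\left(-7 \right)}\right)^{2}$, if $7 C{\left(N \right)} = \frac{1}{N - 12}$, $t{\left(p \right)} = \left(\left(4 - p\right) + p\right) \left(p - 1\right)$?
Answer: $\frac{7230721}{7056} \approx 1024.8$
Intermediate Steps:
$t{\left(p \right)} = -4 + 4 p$ ($t{\left(p \right)} = 4 \left(-1 + p\right) = -4 + 4 p$)
$C{\left(N \right)} = \frac{1}{7 \left(-12 + N\right)}$ ($C{\left(N \right)} = \frac{1}{7 \left(N - 12\right)} = \frac{1}{7 \left(-12 + N\right)}$)
$\left(C{\left(\left(-3\right) 0 + 0 \right)} + t{\left(-7 \right)}\right)^{2} = \left(\frac{1}{7 \left(-12 + \left(\left(-3\right) 0 + 0\right)\right)} + \left(-4 + 4 \left(-7\right)\right)\right)^{2} = \left(\frac{1}{7 \left(-12 + \left(0 + 0\right)\right)} - 32\right)^{2} = \left(\frac{1}{7 \left(-12 + 0\right)} - 32\right)^{2} = \left(\frac{1}{7 \left(-12\right)} - 32\right)^{2} = \left(\frac{1}{7} \left(- \frac{1}{12}\right) - 32\right)^{2} = \left(- \frac{1}{84} - 32\right)^{2} = \left(- \frac{2689}{84}\right)^{2} = \frac{7230721}{7056}$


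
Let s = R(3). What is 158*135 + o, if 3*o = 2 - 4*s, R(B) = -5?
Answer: 64012/3 ≈ 21337.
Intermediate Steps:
s = -5
o = 22/3 (o = (2 - 4*(-5))/3 = (2 + 20)/3 = (⅓)*22 = 22/3 ≈ 7.3333)
158*135 + o = 158*135 + 22/3 = 21330 + 22/3 = 64012/3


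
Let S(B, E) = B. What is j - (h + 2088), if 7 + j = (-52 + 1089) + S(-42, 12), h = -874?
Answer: -226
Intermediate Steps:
j = 988 (j = -7 + ((-52 + 1089) - 42) = -7 + (1037 - 42) = -7 + 995 = 988)
j - (h + 2088) = 988 - (-874 + 2088) = 988 - 1*1214 = 988 - 1214 = -226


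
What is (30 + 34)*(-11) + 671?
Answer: -33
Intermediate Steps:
(30 + 34)*(-11) + 671 = 64*(-11) + 671 = -704 + 671 = -33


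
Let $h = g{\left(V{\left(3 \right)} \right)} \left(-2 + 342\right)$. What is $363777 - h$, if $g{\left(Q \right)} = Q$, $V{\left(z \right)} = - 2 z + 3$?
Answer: $364797$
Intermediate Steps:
$V{\left(z \right)} = 3 - 2 z$
$h = -1020$ ($h = \left(3 - 6\right) \left(-2 + 342\right) = \left(3 - 6\right) 340 = \left(-3\right) 340 = -1020$)
$363777 - h = 363777 - -1020 = 363777 + 1020 = 364797$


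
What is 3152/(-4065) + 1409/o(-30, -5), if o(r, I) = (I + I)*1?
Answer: -1151821/8130 ≈ -141.68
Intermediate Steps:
o(r, I) = 2*I (o(r, I) = (2*I)*1 = 2*I)
3152/(-4065) + 1409/o(-30, -5) = 3152/(-4065) + 1409/((2*(-5))) = 3152*(-1/4065) + 1409/(-10) = -3152/4065 + 1409*(-⅒) = -3152/4065 - 1409/10 = -1151821/8130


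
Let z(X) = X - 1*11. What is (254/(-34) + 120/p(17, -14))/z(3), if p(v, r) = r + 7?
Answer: 2929/952 ≈ 3.0767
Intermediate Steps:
p(v, r) = 7 + r
z(X) = -11 + X (z(X) = X - 11 = -11 + X)
(254/(-34) + 120/p(17, -14))/z(3) = (254/(-34) + 120/(7 - 14))/(-11 + 3) = (254*(-1/34) + 120/(-7))/(-8) = -(-127/17 + 120*(-⅐))/8 = -(-127/17 - 120/7)/8 = -⅛*(-2929/119) = 2929/952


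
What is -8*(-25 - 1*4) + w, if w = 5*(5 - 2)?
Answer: 247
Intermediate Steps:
w = 15 (w = 5*3 = 15)
-8*(-25 - 1*4) + w = -8*(-25 - 1*4) + 15 = -8*(-25 - 4) + 15 = -8*(-29) + 15 = 232 + 15 = 247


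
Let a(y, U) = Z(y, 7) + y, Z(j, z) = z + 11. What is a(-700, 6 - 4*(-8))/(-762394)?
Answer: 341/381197 ≈ 0.00089455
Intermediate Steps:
Z(j, z) = 11 + z
a(y, U) = 18 + y (a(y, U) = (11 + 7) + y = 18 + y)
a(-700, 6 - 4*(-8))/(-762394) = (18 - 700)/(-762394) = -682*(-1/762394) = 341/381197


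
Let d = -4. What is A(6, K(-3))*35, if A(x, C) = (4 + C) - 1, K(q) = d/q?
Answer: 455/3 ≈ 151.67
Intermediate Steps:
K(q) = -4/q
A(x, C) = 3 + C
A(6, K(-3))*35 = (3 - 4/(-3))*35 = (3 - 4*(-⅓))*35 = (3 + 4/3)*35 = (13/3)*35 = 455/3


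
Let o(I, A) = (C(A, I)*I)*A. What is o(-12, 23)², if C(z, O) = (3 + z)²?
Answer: 34810603776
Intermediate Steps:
o(I, A) = A*I*(3 + A)² (o(I, A) = ((3 + A)²*I)*A = (I*(3 + A)²)*A = A*I*(3 + A)²)
o(-12, 23)² = (23*(-12)*(3 + 23)²)² = (23*(-12)*26²)² = (23*(-12)*676)² = (-186576)² = 34810603776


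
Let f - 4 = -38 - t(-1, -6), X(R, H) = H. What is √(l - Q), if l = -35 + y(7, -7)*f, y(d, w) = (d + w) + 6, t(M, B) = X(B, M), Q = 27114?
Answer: I*√27347 ≈ 165.37*I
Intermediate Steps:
t(M, B) = M
y(d, w) = 6 + d + w
f = -33 (f = 4 + (-38 - 1*(-1)) = 4 + (-38 + 1) = 4 - 37 = -33)
l = -233 (l = -35 + (6 + 7 - 7)*(-33) = -35 + 6*(-33) = -35 - 198 = -233)
√(l - Q) = √(-233 - 1*27114) = √(-233 - 27114) = √(-27347) = I*√27347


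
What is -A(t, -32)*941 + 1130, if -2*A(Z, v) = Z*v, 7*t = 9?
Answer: -127594/7 ≈ -18228.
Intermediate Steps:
t = 9/7 (t = (⅐)*9 = 9/7 ≈ 1.2857)
A(Z, v) = -Z*v/2
-A(t, -32)*941 + 1130 = -(-1)*9*(-32)/(2*7)*941 + 1130 = -1*144/7*941 + 1130 = -144/7*941 + 1130 = -135504/7 + 1130 = -127594/7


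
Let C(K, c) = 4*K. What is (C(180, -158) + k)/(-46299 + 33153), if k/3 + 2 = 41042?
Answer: -20640/2191 ≈ -9.4203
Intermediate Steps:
k = 123120 (k = -6 + 3*41042 = -6 + 123126 = 123120)
(C(180, -158) + k)/(-46299 + 33153) = (4*180 + 123120)/(-46299 + 33153) = (720 + 123120)/(-13146) = 123840*(-1/13146) = -20640/2191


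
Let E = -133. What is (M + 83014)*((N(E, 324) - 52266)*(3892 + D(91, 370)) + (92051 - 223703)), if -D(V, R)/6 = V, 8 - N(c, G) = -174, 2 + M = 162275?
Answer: -42779209573492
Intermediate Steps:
M = 162273 (M = -2 + 162275 = 162273)
N(c, G) = 182 (N(c, G) = 8 - 1*(-174) = 8 + 174 = 182)
D(V, R) = -6*V
(M + 83014)*((N(E, 324) - 52266)*(3892 + D(91, 370)) + (92051 - 223703)) = (162273 + 83014)*((182 - 52266)*(3892 - 6*91) + (92051 - 223703)) = 245287*(-52084*(3892 - 546) - 131652) = 245287*(-52084*3346 - 131652) = 245287*(-174273064 - 131652) = 245287*(-174404716) = -42779209573492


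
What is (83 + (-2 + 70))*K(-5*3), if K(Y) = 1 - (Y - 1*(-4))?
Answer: 1812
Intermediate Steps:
K(Y) = -3 - Y (K(Y) = 1 - (Y + 4) = 1 - (4 + Y) = 1 + (-4 - Y) = -3 - Y)
(83 + (-2 + 70))*K(-5*3) = (83 + (-2 + 70))*(-3 - (-5)*3) = (83 + 68)*(-3 - 1*(-15)) = 151*(-3 + 15) = 151*12 = 1812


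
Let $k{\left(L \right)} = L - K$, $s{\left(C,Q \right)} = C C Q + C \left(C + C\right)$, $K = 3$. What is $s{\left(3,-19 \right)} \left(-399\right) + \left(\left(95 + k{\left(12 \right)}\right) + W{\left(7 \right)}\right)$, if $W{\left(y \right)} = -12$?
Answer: $61139$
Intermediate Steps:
$s{\left(C,Q \right)} = 2 C^{2} + Q C^{2}$ ($s{\left(C,Q \right)} = C^{2} Q + C 2 C = Q C^{2} + 2 C^{2} = 2 C^{2} + Q C^{2}$)
$k{\left(L \right)} = -3 + L$ ($k{\left(L \right)} = L - 3 = -3 + L$)
$s{\left(3,-19 \right)} \left(-399\right) + \left(\left(95 + k{\left(12 \right)}\right) + W{\left(7 \right)}\right) = 3^{2} \left(2 - 19\right) \left(-399\right) + \left(\left(95 + \left(-3 + 12\right)\right) - 12\right) = 9 \left(-17\right) \left(-399\right) + \left(\left(95 + 9\right) - 12\right) = \left(-153\right) \left(-399\right) + \left(104 - 12\right) = 61047 + 92 = 61139$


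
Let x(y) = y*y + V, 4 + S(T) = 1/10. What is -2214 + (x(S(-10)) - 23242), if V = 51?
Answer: -2538979/100 ≈ -25390.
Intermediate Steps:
S(T) = -39/10 (S(T) = -4 + 1/10 = -4 + ⅒ = -39/10)
x(y) = 51 + y² (x(y) = y*y + 51 = y² + 51 = 51 + y²)
-2214 + (x(S(-10)) - 23242) = -2214 + ((51 + (-39/10)²) - 23242) = -2214 + ((51 + 1521/100) - 23242) = -2214 + (6621/100 - 23242) = -2214 - 2317579/100 = -2538979/100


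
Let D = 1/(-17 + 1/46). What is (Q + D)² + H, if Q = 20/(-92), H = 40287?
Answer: 12999405500272/322669369 ≈ 40287.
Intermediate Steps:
D = -46/781 (D = 1/(-17 + 1/46) = 1/(-781/46) = -46/781 ≈ -0.058899)
Q = -5/23 (Q = 20*(-1/92) = -5/23 ≈ -0.21739)
(Q + D)² + H = (-5/23 - 46/781)² + 40287 = (-4963/17963)² + 40287 = 24631369/322669369 + 40287 = 12999405500272/322669369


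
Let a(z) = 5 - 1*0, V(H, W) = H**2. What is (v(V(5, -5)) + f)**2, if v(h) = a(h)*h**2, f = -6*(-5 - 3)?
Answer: 10067929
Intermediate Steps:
a(z) = 5 (a(z) = 5 + 0 = 5)
f = 48 (f = -6*(-8) = 48)
v(h) = 5*h**2
(v(V(5, -5)) + f)**2 = (5*(5**2)**2 + 48)**2 = (5*25**2 + 48)**2 = (5*625 + 48)**2 = (3125 + 48)**2 = 3173**2 = 10067929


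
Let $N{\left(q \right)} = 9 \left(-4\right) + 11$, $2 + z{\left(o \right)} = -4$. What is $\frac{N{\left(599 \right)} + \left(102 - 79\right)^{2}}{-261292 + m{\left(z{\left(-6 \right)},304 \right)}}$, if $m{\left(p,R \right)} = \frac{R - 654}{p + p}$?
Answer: $- \frac{3024}{1567577} \approx -0.0019291$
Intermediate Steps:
$z{\left(o \right)} = -6$ ($z{\left(o \right)} = -2 - 4 = -6$)
$m{\left(p,R \right)} = \frac{-654 + R}{2 p}$
$N{\left(q \right)} = -25$ ($N{\left(q \right)} = -36 + 11 = -25$)
$\frac{N{\left(599 \right)} + \left(102 - 79\right)^{2}}{-261292 + m{\left(z{\left(-6 \right)},304 \right)}} = \frac{-25 + \left(102 - 79\right)^{2}}{-261292 + \frac{-654 + 304}{2 \left(-6\right)}} = \frac{-25 + 23^{2}}{-261292 + \frac{1}{2} \left(- \frac{1}{6}\right) \left(-350\right)} = \frac{-25 + 529}{-261292 + \frac{175}{6}} = \frac{504}{- \frac{1567577}{6}} = 504 \left(- \frac{6}{1567577}\right) = - \frac{3024}{1567577}$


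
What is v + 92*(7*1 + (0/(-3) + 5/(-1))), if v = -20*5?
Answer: 84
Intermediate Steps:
v = -100
v + 92*(7*1 + (0/(-3) + 5/(-1))) = -100 + 92*(7*1 + (0/(-3) + 5/(-1))) = -100 + 92*(7 + (0*(-⅓) + 5*(-1))) = -100 + 92*(7 + (0 - 5)) = -100 + 92*(7 - 5) = -100 + 92*2 = -100 + 184 = 84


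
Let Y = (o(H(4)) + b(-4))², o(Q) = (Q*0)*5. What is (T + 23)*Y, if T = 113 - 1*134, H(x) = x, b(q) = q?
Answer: 32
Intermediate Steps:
T = -21 (T = 113 - 134 = -21)
o(Q) = 0 (o(Q) = 0*5 = 0)
Y = 16 (Y = (0 - 4)² = (-4)² = 16)
(T + 23)*Y = (-21 + 23)*16 = 2*16 = 32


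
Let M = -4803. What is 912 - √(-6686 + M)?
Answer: 912 - I*√11489 ≈ 912.0 - 107.19*I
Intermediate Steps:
912 - √(-6686 + M) = 912 - √(-6686 - 4803) = 912 - √(-11489) = 912 - I*√11489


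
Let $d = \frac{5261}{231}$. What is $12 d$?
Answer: $\frac{21044}{77} \approx 273.3$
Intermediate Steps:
$d = \frac{5261}{231}$ ($d = 5261 \cdot \frac{1}{231} = \frac{5261}{231} \approx 22.775$)
$12 d = 12 \cdot \frac{5261}{231} = \frac{21044}{77}$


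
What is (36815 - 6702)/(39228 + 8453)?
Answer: 30113/47681 ≈ 0.63155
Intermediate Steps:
(36815 - 6702)/(39228 + 8453) = 30113/47681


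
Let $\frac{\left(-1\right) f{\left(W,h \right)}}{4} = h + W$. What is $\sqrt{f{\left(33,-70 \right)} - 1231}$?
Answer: $19 i \sqrt{3} \approx 32.909 i$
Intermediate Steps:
$f{\left(W,h \right)} = - 4 W - 4 h$ ($f{\left(W,h \right)} = - 4 \left(h + W\right) = - 4 \left(W + h\right) = - 4 W - 4 h$)
$\sqrt{f{\left(33,-70 \right)} - 1231} = \sqrt{\left(\left(-4\right) 33 - -280\right) - 1231} = \sqrt{\left(-132 + 280\right) - 1231} = \sqrt{148 - 1231} = \sqrt{-1083} = 19 i \sqrt{3}$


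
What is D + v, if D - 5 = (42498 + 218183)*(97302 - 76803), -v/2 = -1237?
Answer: 5343702298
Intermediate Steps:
v = 2474 (v = -2*(-1237) = 2474)
D = 5343699824 (D = 5 + (42498 + 218183)*(97302 - 76803) = 5 + 260681*20499 = 5 + 5343699819 = 5343699824)
D + v = 5343699824 + 2474 = 5343702298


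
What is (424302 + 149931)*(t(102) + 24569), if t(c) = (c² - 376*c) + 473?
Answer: -1668721098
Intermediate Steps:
t(c) = 473 + c² - 376*c
(424302 + 149931)*(t(102) + 24569) = (424302 + 149931)*((473 + 102² - 376*102) + 24569) = 574233*((473 + 10404 - 38352) + 24569) = 574233*(-27475 + 24569) = 574233*(-2906) = -1668721098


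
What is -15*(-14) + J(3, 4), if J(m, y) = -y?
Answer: 206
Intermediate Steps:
-15*(-14) + J(3, 4) = -15*(-14) - 1*4 = 210 - 4 = 206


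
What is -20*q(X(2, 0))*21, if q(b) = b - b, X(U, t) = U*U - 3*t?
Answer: 0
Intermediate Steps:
X(U, t) = U² - 3*t
q(b) = 0
-20*q(X(2, 0))*21 = -20*0*21 = 0*21 = 0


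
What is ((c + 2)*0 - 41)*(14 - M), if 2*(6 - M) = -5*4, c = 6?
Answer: 82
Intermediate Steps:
M = 16 (M = 6 - (-5)*4/2 = 6 - ½*(-20) = 6 + 10 = 16)
((c + 2)*0 - 41)*(14 - M) = ((6 + 2)*0 - 41)*(14 - 1*16) = (8*0 - 41)*(14 - 16) = (0 - 41)*(-2) = -41*(-2) = 82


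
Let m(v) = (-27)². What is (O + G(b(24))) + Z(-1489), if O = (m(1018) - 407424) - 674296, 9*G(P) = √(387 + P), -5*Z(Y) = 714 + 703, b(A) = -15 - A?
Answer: -5406372/5 + 2*√87/9 ≈ -1.0813e+6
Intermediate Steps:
m(v) = 729
Z(Y) = -1417/5 (Z(Y) = -(714 + 703)/5 = -⅕*1417 = -1417/5)
G(P) = √(387 + P)/9
O = -1080991 (O = (729 - 407424) - 674296 = -406695 - 674296 = -1080991)
(O + G(b(24))) + Z(-1489) = (-1080991 + √(387 + (-15 - 1*24))/9) - 1417/5 = (-1080991 + √(387 + (-15 - 24))/9) - 1417/5 = (-1080991 + √(387 - 39)/9) - 1417/5 = (-1080991 + √348/9) - 1417/5 = (-1080991 + (2*√87)/9) - 1417/5 = (-1080991 + 2*√87/9) - 1417/5 = -5406372/5 + 2*√87/9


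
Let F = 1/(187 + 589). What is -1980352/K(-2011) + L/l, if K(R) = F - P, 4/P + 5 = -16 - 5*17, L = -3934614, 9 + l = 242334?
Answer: -438597173681126/8642925 ≈ -5.0746e+7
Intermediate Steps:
l = 242325 (l = -9 + 242334 = 242325)
F = 1/776 ≈ 0.0012887
P = -2/53 (P = 4/(-5 + (-16 - 5*17)) = 4/(-5 + (-16 - 85)) = 4/(-5 - 101) = 4/(-106) = 4*(-1/106) = -2/53 ≈ -0.037736)
K(R) = 1605/41128 (K(R) = 1/776 - 1*(-2/53) = 1/776 + 2/53 = 1605/41128)
-1980352/K(-2011) + L/l = -1980352/1605/41128 - 3934614/242325 = -1980352*41128/1605 - 3934614*1/242325 = -81447917056/1605 - 1311538/80775 = -438597173681126/8642925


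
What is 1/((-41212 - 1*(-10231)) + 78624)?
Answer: 1/47643 ≈ 2.0989e-5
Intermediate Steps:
1/((-41212 - 1*(-10231)) + 78624) = 1/((-41212 + 10231) + 78624) = 1/(-30981 + 78624) = 1/47643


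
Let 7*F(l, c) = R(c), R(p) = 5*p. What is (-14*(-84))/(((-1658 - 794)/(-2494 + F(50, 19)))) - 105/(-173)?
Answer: 126223923/106049 ≈ 1190.2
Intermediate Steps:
F(l, c) = 5*c/7 (F(l, c) = (5*c)/7 = 5*c/7)
(-14*(-84))/(((-1658 - 794)/(-2494 + F(50, 19)))) - 105/(-173) = (-14*(-84))/(((-1658 - 794)/(-2494 + (5/7)*19))) - 105/(-173) = 1176/((-2452/(-2494 + 95/7))) - 105*(-1/173) = 1176/((-2452/(-17363/7))) + 105/173 = 1176/((-2452*(-7/17363))) + 105/173 = 1176/(17164/17363) + 105/173 = 1176*(17363/17164) + 105/173 = 729246/613 + 105/173 = 126223923/106049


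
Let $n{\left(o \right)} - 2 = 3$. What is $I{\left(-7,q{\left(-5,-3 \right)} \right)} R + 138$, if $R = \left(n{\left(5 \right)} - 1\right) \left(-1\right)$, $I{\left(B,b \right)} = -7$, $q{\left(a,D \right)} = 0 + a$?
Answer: $166$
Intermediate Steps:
$n{\left(o \right)} = 5$ ($n{\left(o \right)} = 2 + 3 = 5$)
$q{\left(a,D \right)} = a$
$R = -4$ ($R = \left(5 - 1\right) \left(-1\right) = 4 \left(-1\right) = -4$)
$I{\left(-7,q{\left(-5,-3 \right)} \right)} R + 138 = \left(-7\right) \left(-4\right) + 138 = 28 + 138 = 166$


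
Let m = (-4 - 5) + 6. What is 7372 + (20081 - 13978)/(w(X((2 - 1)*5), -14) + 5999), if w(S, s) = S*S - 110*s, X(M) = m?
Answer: 3273527/444 ≈ 7372.8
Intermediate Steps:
m = -3 (m = -9 + 6 = -3)
X(M) = -3
w(S, s) = S² - 110*s
7372 + (20081 - 13978)/(w(X((2 - 1)*5), -14) + 5999) = 7372 + (20081 - 13978)/(((-3)² - 110*(-14)) + 5999) = 7372 + 6103/((9 + 1540) + 5999) = 7372 + 6103/(1549 + 5999) = 7372 + 6103/7548 = 7372 + 6103*(1/7548) = 7372 + 359/444 = 3273527/444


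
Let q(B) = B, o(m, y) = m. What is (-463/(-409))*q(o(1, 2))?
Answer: 463/409 ≈ 1.1320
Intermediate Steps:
(-463/(-409))*q(o(1, 2)) = -463/(-409)*1 = -463*(-1/409)*1 = (463/409)*1 = 463/409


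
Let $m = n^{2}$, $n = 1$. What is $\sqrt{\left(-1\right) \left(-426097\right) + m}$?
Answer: $\sqrt{426098} \approx 652.76$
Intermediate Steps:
$m = 1$ ($m = 1^{2} = 1$)
$\sqrt{\left(-1\right) \left(-426097\right) + m} = \sqrt{\left(-1\right) \left(-426097\right) + 1} = \sqrt{426097 + 1} = \sqrt{426098}$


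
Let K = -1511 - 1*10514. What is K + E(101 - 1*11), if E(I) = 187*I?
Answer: 4805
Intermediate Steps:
K = -12025 (K = -1511 - 10514 = -12025)
K + E(101 - 1*11) = -12025 + 187*(101 - 1*11) = -12025 + 187*(101 - 11) = -12025 + 187*90 = -12025 + 16830 = 4805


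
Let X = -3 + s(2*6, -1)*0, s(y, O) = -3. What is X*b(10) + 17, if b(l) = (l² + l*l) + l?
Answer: -613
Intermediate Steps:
b(l) = l + 2*l² (b(l) = (l² + l²) + l = 2*l² + l = l + 2*l²)
X = -3 (X = -3 - 3*0 = -3 + 0 = -3)
X*b(10) + 17 = -30*(1 + 2*10) + 17 = -30*(1 + 20) + 17 = -30*21 + 17 = -3*210 + 17 = -630 + 17 = -613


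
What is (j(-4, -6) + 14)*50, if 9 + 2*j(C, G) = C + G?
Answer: 225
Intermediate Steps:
j(C, G) = -9/2 + C/2 + G/2 (j(C, G) = -9/2 + (C + G)/2 = -9/2 + (C/2 + G/2) = -9/2 + C/2 + G/2)
(j(-4, -6) + 14)*50 = ((-9/2 + (1/2)*(-4) + (1/2)*(-6)) + 14)*50 = ((-9/2 - 2 - 3) + 14)*50 = (-19/2 + 14)*50 = (9/2)*50 = 225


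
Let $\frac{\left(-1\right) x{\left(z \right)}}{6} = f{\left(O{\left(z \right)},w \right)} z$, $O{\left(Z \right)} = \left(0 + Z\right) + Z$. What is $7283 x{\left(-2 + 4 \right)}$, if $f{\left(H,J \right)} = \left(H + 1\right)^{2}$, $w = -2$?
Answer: $-2184900$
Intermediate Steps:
$O{\left(Z \right)} = 2 Z$ ($O{\left(Z \right)} = Z + Z = 2 Z$)
$f{\left(H,J \right)} = \left(1 + H\right)^{2}$
$x{\left(z \right)} = - 6 z \left(1 + 2 z\right)^{2}$ ($x{\left(z \right)} = - 6 \left(1 + 2 z\right)^{2} z = - 6 z \left(1 + 2 z\right)^{2}$)
$7283 x{\left(-2 + 4 \right)} = 7283 \left(- 6 \left(-2 + 4\right) \left(1 + 2 \left(-2 + 4\right)\right)^{2}\right) = 7283 \left(\left(-6\right) 2 \left(1 + 2 \cdot 2\right)^{2}\right) = 7283 \left(\left(-6\right) 2 \left(1 + 4\right)^{2}\right) = 7283 \left(\left(-6\right) 2 \cdot 5^{2}\right) = 7283 \left(\left(-6\right) 2 \cdot 25\right) = 7283 \left(-300\right) = -2184900$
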